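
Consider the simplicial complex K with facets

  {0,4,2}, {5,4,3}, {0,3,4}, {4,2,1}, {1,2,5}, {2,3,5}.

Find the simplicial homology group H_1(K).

We work with the vertex ordering 0 < 1 < 2 < 3 < 4 < 5. The simplices of K, each written with vertices in increasing order, are:

  0-simplices (6): [0], [1], [2], [3], [4], [5]
  1-simplices (12): [0,2], [0,3], [0,4], [1,2], [1,4], [1,5], [2,3], [2,4], [2,5], [3,4], [3,5], [4,5]
  2-simplices (6): [0,2,4], [0,3,4], [1,2,4], [1,2,5], [2,3,5], [3,4,5]

Hence C_0 ≅ Z^6, C_1 ≅ Z^12, C_2 ≅ Z^6.

∂_1: C_1 → C_0 maps an edge to its endpoints' difference, ∂[p,q] = q − p. For instance
  ∂[0,3] = [3] − [0].
The resulting 6×12 matrix has rank 5, and its Smith normal form has invariant factors (1,1,1,1,1).

The boundary map ∂_2: C_2 → C_1 maps a triangle to the signed sum of its edges. For instance
  ∂[3,4,5] = [4,5] − [3,5] + [3,4],
  ∂[1,2,5] = [2,5] − [1,5] + [1,2].
As a 12×6 matrix over Z this has rank 6, with invariant factors (1,1,1,1,1,1).

Reading off H_k = ker ∂_k / im ∂_{k+1}:

  H_1: rank ker ∂_1 − rank ∂_2 = (12 − 5) − 6 = 1, and the invariant factors of ∂_2 are all 1, so H_1 ≅ Z.

H_1 ≅ Z.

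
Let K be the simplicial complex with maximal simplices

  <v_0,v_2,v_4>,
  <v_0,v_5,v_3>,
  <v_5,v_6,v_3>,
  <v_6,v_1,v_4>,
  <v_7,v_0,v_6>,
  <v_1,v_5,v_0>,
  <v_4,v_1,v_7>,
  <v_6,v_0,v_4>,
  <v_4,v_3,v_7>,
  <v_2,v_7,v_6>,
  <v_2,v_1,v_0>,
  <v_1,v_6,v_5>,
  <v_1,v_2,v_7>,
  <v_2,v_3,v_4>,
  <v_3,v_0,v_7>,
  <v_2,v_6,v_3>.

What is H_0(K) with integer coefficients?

We work with the vertex ordering v_0 < v_1 < v_2 < v_3 < v_4 < v_5 < v_6 < v_7. The simplices of K, each written with vertices in increasing order, are:

  0-simplices (8): [v_0], [v_1], [v_2], [v_3], [v_4], [v_5], [v_6], [v_7]
  1-simplices (24): (24 of them)
  2-simplices (16): (16 of them)

Hence C_0 ≅ Z^8, C_1 ≅ Z^24, C_2 ≅ Z^16.

∂_1: C_1 → C_0 maps an edge to its endpoints' difference, ∂[p,q] = q − p.
This gives a 8×24 integer matrix of rank 7; reducing to Smith normal form yields diagonal entries (1,1,1,1,1,1,1).

Boundary ∂_2: C_2 → C_1 sends each 2-simplex [p,q,r] to [q,r] − [p,r] + [p,q]. For instance
  ∂[v_1,v_4,v_7] = [v_4,v_7] − [v_1,v_7] + [v_1,v_4],
  ∂[v_0,v_3,v_7] = [v_3,v_7] − [v_0,v_7] + [v_0,v_3].
As a 24×16 matrix over Z this has rank 15, with invariant factors (1,1,1,1,1,1,1,1,1,1,1,1,1,1,1).

From H_k ≅ ker(∂_k) / im(∂_{k+1}) we obtain:

  H_0: rank C_0 − rank ∂_1 = 8 − 7 = 1, and the invariant factors of ∂_1 are all 1, so H_0 = Z.

(K is a triangulation of the torus T^2.)

H_0 ≅ Z.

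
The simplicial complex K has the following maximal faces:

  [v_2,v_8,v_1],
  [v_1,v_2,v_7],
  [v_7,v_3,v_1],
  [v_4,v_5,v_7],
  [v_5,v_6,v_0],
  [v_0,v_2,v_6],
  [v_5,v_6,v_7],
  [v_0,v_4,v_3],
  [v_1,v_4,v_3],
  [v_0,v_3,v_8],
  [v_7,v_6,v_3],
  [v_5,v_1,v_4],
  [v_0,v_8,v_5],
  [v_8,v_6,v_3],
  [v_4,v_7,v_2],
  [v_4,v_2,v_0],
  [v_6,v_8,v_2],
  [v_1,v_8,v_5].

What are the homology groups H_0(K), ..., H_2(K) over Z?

H_0 = Z,  H_1 = Z ⊕ Z/2,  H_2 = 0.

K has 9 vertices, 27 edges, 18 triangles.
rank ∂_0 = 0, rank ∂_1 = 8 ⇒ b_0 = 9 − 0 − 8 = 1; all invariant factors of ∂_1 are 1 so no torsion. So H_0 ≅ Z.
rank ∂_1 = 8, rank ∂_2 = 18 ⇒ b_1 = 27 − 8 − 18 = 1; ∂_2 has invariant factor(s) [2] giving torsion. So H_1 ≅ Z ⊕ Z/2.
rank ∂_2 = 18, rank ∂_3 = 0 ⇒ b_2 = 18 − 18 − 0 = 0. So H_2 ≅ 0.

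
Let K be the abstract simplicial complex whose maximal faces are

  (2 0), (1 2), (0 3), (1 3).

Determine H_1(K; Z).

H_1 = Z.

Fix the vertex order 0 < 1 < 2 < 3 and write every simplex with vertices in increasing order. Then dim K = 1 and the simplices of K are:

  0-simplices (4): [0], [1], [2], [3]
  1-simplices (4): [0,2], [0,3], [1,2], [1,3]

giving chain groups C_0 ≅ Z^4, C_1 ≅ Z^4.

The boundary map ∂_1: C_1 → C_0 sends each edge [p,q] (with p < q) to q − p. For instance
  ∂[1,3] = [3] − [1].
As a 4×4 matrix over Z this has rank 3, with invariant factors (1,1,1).

From H_k ≅ ker(∂_k) / im(∂_{k+1}) we obtain:

  H_1: rank ker ∂_1 − rank ∂_2 = (4 − 3) − 0 = 1, and there is no ∂_2, so H_1 = Z.

(K is a triangulation of the circle S^1.)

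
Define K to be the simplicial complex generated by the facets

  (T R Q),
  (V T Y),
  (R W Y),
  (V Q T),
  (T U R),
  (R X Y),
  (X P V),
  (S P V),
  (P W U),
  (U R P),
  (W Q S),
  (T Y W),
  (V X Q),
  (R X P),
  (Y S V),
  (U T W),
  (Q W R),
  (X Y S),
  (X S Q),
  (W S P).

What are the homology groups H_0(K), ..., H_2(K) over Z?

H_0 = Z,  H_1 = Z ⊕ Z/2,  H_2 = 0.

Order the vertices as P < Q < R < S < T < U < V < W < X < Y. Listing each simplex with vertices in this order, K has dimension 2 with simplices:

  0-simplices (10): P, Q, R, S, T, U, V, W, X, Y
  1-simplices (30): PR, PS, PU, PV, PW, PX, QR, QS, QT, QV, QW, QX, RT, RU, RW, RX, RY, SV, SW, SX, SY, TU, TV, TW, TY, UW, VX, VY, WY, XY
  2-simplices (20): PRU, PRX, PSV, PSW, PUW, PVX, QRT, QRW, QSW, QSX, QTV, QVX, RTU, RWY, RXY, SVY, SXY, TUW, TVY, TWY

giving chain groups C_0 ≅ Z^10, C_1 ≅ Z^30, C_2 ≅ Z^20.

Boundary ∂_1: C_1 → C_0 maps an edge to its endpoints' difference, ∂[p,q] = q − p. For instance
  ∂TY = Y − T.
As a 10×30 matrix over Z this has rank 9, with invariant factors (1,1,1,1,1,1,1,1,1).

The boundary map ∂_2: C_2 → C_1 maps a triangle to the signed sum of its edges. For instance
  ∂RTU = TU − RU + RT,
  ∂PRX = RX − PX + PR.
As a 30×20 matrix over Z this has rank 20, with invariant factors (1,1,1,1,1,1,1,1,1,1,1,1,1,1,1,1,1,1,1,2).

Reading off H_k = ker ∂_k / im ∂_{k+1}:

  H_0: rank C_0 − rank ∂_1 = 10 − 9 = 1, and the invariant factors of ∂_1 are all 1, so H_0 = Z.
  H_1: rank ker ∂_1 − rank ∂_2 = (30 − 9) − 20 = 1, and ∂_2 has invariant factor 2 > 1, so H_1 = Z ⊕ Z/2.
  H_2: rank ker ∂_2 − rank ∂_3 = (20 − 20) − 0 = 0, and there is no ∂_3, so H_2 = 0.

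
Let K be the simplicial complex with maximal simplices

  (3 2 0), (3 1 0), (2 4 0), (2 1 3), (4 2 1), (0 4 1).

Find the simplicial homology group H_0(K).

H_0 ≅ Z.

K has 5 vertices, 9 edges, 6 triangles.
rank ∂_0 = 0, rank ∂_1 = 4 ⇒ b_0 = 5 − 0 − 4 = 1; all invariant factors of ∂_1 are 1 so no torsion. So H_0 ≅ Z.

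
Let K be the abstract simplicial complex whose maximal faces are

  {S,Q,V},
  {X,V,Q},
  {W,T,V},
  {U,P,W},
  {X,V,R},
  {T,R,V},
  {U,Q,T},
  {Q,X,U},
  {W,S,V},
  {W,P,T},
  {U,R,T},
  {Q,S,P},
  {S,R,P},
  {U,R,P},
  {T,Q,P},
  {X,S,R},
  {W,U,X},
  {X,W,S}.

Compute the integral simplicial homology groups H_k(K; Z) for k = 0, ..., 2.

H_0 ≅ Z,  H_1 ≅ Z × Z/2,  H_2 = 0.

Order the vertices as P < Q < R < S < T < U < V < W < X. Listing each simplex with vertices in this order, K has dimension 2 with simplices:

  0-simplices (9): P, Q, R, S, T, U, V, W, X
  1-simplices (27): PQ, PR, PS, PT, PU, PW, QS, QT, QU, QV, QX, RS, RT, RU, RV, RX, SV, SW, SX, TU, TV, TW, UW, UX, VW, VX, WX
  2-simplices (18): PQS, PQT, PRS, PRU, PTW, PUW, QSV, QTU, QUX, QVX, RSX, RTU, RTV, RVX, SVW, SWX, TVW, UWX

so the chain groups are C_0 ≅ Z^9, C_1 ≅ Z^27, C_2 ≅ Z^18.

Boundary ∂_1: C_1 → C_0 maps an edge to its endpoints' difference, ∂[p,q] = q − p.
The resulting 9×27 matrix has rank 8, and its Smith normal form has invariant factors (1,1,1,1,1,1,1,1).

The boundary map ∂_2: C_2 → C_1 acts by ∂[p,q,r] = [q,r] − [p,r] + [p,q]. For instance
  ∂PUW = UW − PW + PU,
  ∂RSX = SX − RX + RS.
The 27×18 boundary matrix has rank 18 and Smith normal form diag(1,1,1,1,1,1,1,1,1,1,1,1,1,1,1,1,1,2).

Now H_k = ker ∂_k / im ∂_{k+1}, so:

  H_0: rank C_0 − rank ∂_1 = 9 − 8 = 1, and the invariant factors of ∂_1 are all 1, so H_0 ≅ Z.
  H_1: rank ker ∂_1 − rank ∂_2 = (27 − 8) − 18 = 1, and ∂_2 has invariant factor 2 > 1, so H_1 ≅ Z × Z/2.
  H_2: rank ker ∂_2 − rank ∂_3 = (18 − 18) − 0 = 0, and there is no ∂_3, so H_2 ≅ 0.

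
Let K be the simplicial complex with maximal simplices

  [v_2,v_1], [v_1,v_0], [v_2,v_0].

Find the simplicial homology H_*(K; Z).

Fix the vertex order v_0 < v_1 < v_2 and write every simplex with vertices in increasing order. Then dim K = 1 and the simplices of K are:

  0-simplices (3): [v_0], [v_1], [v_2]
  1-simplices (3): [v_0,v_1], [v_0,v_2], [v_1,v_2]

giving chain groups C_0 ≅ Z^3, C_1 ≅ Z^3.

∂_1: C_1 → C_0 maps an edge to its endpoints' difference, ∂[p,q] = q − p.
The 3×3 boundary matrix has rank 2 and Smith normal form diag(1,1).

Computing H_k = (kernel of ∂_k) / (image of ∂_{k+1}):

  H_0: rank C_0 − rank ∂_1 = 3 − 2 = 1, and the invariant factors of ∂_1 are all 1, so H_0 = Z.
  H_1: rank ker ∂_1 − rank ∂_2 = (3 − 2) − 0 = 1, and there is no ∂_2, so H_1 = Z.

H_0 ≅ Z,  H_1 ≅ Z.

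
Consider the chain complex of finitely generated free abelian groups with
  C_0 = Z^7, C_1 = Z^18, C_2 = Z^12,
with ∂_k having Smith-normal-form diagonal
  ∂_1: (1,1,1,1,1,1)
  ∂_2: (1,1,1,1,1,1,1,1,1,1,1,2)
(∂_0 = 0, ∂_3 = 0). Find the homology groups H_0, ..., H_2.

H_0: b_0 = 7 − 0 − 6 = 1; torsion from ∂_1 factors > 1: none. So H_0 = Z.
H_1: b_1 = 18 − 6 − 12 = 0; torsion from ∂_2 factors > 1: [2]. So H_1 = Z/2Z.
H_2: b_2 = 12 − 12 − 0 = 0; torsion from ∂_3 factors > 1: none. So H_2 = 0.

H_0 = Z,  H_1 = Z/2Z,  H_2 = 0.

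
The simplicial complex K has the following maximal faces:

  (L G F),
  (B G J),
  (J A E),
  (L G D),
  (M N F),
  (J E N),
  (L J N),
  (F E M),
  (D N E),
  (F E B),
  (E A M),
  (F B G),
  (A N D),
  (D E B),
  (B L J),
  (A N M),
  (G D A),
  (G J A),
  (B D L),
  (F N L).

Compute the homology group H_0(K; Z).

Take the total order A < B < D < E < F < G < J < L < M < N on the vertex set. Then K (dimension 2) consists of the simplices:

  0-simplices (10): A, B, D, E, F, G, J, L, M, N
  1-simplices (30): AD, AE, AG, AJ, AM, AN, BD, BE, BF, BG, BJ, BL, DE, DG, DL, DN, EF, EJ, EM, EN, FG, FL, FM, FN, GJ, GL, JL, JN, LN, MN
  2-simplices (20): ADG, ADN, AEJ, AEM, AGJ, AMN, BDE, BDL, BEF, BFG, BGJ, BJL, DEN, DGL, EFM, EJN, FGL, FLN, FMN, JLN

giving chain groups C_0 ≅ Z^10, C_1 ≅ Z^30, C_2 ≅ Z^20.

∂_1: C_1 → C_0 maps an edge to its endpoints' difference, ∂[p,q] = q − p. For instance
  ∂BE = E − B.
As a 10×30 matrix over Z this has rank 9, with invariant factors (1,1,1,1,1,1,1,1,1).

The boundary map ∂_2: C_2 → C_1 acts by ∂[p,q,r] = [q,r] − [p,r] + [p,q]. For instance
  ∂DGL = GL − DL + DG,
  ∂BDE = DE − BE + BD.
The 30×20 boundary matrix has rank 20 and Smith normal form diag(1,1,1,1,1,1,1,1,1,1,1,1,1,1,1,1,1,1,1,2).

From H_k ≅ ker(∂_k) / im(∂_{k+1}) we obtain:

  H_0: rank C_0 − rank ∂_1 = 10 − 9 = 1, and the invariant factors of ∂_1 are all 1, so H_0 ≅ Z.

H_0 = Z.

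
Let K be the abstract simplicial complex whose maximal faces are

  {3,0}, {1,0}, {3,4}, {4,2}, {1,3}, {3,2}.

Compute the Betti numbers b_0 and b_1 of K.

Take the total order 0 < 1 < 2 < 3 < 4 on the vertex set. Then K (dimension 1) consists of the simplices:

  0-simplices (5): [0], [1], [2], [3], [4]
  1-simplices (6): [0,1], [0,3], [1,3], [2,3], [2,4], [3,4]

so the chain groups are C_0 ≅ Z^5, C_1 ≅ Z^6.

∂_1: C_1 → C_0 sends each edge [p,q] (with p < q) to q − p. For instance
  ∂[2,4] = [4] − [2].
As a 5×6 matrix over Z this has rank 4, with invariant factors (1,1,1,1).

Computing H_k = (kernel of ∂_k) / (image of ∂_{k+1}):

  H_0: rank C_0 − rank ∂_1 = 5 − 4 = 1, and the invariant factors of ∂_1 are all 1, so H_0 ≅ Z.
  H_1: rank ker ∂_1 − rank ∂_2 = (6 − 4) − 0 = 2, and there is no ∂_2, so H_1 ≅ Z^2.

As a check, the Euler characteristic is 5 − 6 = -1, which agrees with 1 − 2 = -1.
(K is a triangulation of a wedge of 2 circles.)

Hence the Betti numbers are b_0 = 1, b_1 = 2.

b_0 = 1, b_1 = 2.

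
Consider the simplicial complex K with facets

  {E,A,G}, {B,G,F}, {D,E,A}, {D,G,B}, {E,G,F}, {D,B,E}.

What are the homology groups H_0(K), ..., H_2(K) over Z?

We work with the vertex ordering A < B < D < E < F < G. The simplices of K, each written with vertices in increasing order, are:

  0-simplices (6): A, B, D, E, F, G
  1-simplices (12): AD, AE, AG, BD, BE, BF, BG, DE, DG, EF, EG, FG
  2-simplices (6): ADE, AEG, BDE, BDG, BFG, EFG

Hence C_0 ≅ Z^6, C_1 ≅ Z^12, C_2 ≅ Z^6.

Boundary ∂_1: C_1 → C_0 sends each edge [p,q] (with p < q) to q − p. For instance
  ∂DG = G − D.
As a 6×12 matrix over Z this has rank 5, with invariant factors (1,1,1,1,1).

Boundary ∂_2: C_2 → C_1 sends each 2-simplex [p,q,r] to [q,r] − [p,r] + [p,q]. For instance
  ∂ADE = DE − AE + AD,
  ∂EFG = FG − EG + EF.
This gives a 12×6 integer matrix of rank 6; reducing to Smith normal form yields diagonal entries (1,1,1,1,1,1).

Now H_k = ker ∂_k / im ∂_{k+1}, so:

  H_0: rank C_0 − rank ∂_1 = 6 − 5 = 1, and the invariant factors of ∂_1 are all 1, so H_0 ≅ Z.
  H_1: rank ker ∂_1 − rank ∂_2 = (12 − 5) − 6 = 1, and the invariant factors of ∂_2 are all 1, so H_1 ≅ Z.
  H_2: rank ker ∂_2 − rank ∂_3 = (6 − 6) − 0 = 0, and there is no ∂_3, so H_2 ≅ 0.

H_0 ≅ Z,  H_1 ≅ Z,  H_2 = 0.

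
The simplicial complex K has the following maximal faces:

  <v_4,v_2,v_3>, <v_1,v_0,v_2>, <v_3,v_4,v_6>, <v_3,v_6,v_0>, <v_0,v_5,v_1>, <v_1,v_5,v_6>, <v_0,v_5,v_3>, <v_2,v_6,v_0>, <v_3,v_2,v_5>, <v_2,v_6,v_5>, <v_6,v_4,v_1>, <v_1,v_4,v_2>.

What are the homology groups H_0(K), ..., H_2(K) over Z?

H_0 ≅ Z,  H_1 ≅ Z/2,  H_2 = 0.

Fix the vertex order v_0 < v_1 < v_2 < v_3 < v_4 < v_5 < v_6 and write every simplex with vertices in increasing order. Then dim K = 2 and the simplices of K are:

  0-simplices (7): [v_0], [v_1], [v_2], [v_3], [v_4], [v_5], [v_6]
  1-simplices (18): (18 of them)
  2-simplices (12): (12 of them)

so the chain groups are C_0 ≅ Z^7, C_1 ≅ Z^18, C_2 ≅ Z^12.

Boundary ∂_1: C_1 → C_0 sends each edge [p,q] (with p < q) to q − p.
The resulting 7×18 matrix has rank 6, and its Smith normal form has invariant factors (1,1,1,1,1,1).

The boundary map ∂_2: C_2 → C_1 acts by ∂[p,q,r] = [q,r] − [p,r] + [p,q]. For instance
  ∂[v_2,v_3,v_4] = [v_3,v_4] − [v_2,v_4] + [v_2,v_3],
  ∂[v_1,v_4,v_6] = [v_4,v_6] − [v_1,v_6] + [v_1,v_4].
The resulting 18×12 matrix has rank 12, and its Smith normal form has invariant factors (1,1,1,1,1,1,1,1,1,1,1,2).

From H_k ≅ ker(∂_k) / im(∂_{k+1}) we obtain:

  H_0: rank C_0 − rank ∂_1 = 7 − 6 = 1, and the invariant factors of ∂_1 are all 1, so H_0 ≅ Z.
  H_1: rank ker ∂_1 − rank ∂_2 = (18 − 6) − 12 = 0, and ∂_2 has invariant factor 2 > 1, so H_1 ≅ Z/2.
  H_2: rank ker ∂_2 − rank ∂_3 = (12 − 12) − 0 = 0, and there is no ∂_3, so H_2 ≅ 0.

As a check, the Euler characteristic is 7 − 18 + 12 = 1, which agrees with 1 − 0 + 0 = 1.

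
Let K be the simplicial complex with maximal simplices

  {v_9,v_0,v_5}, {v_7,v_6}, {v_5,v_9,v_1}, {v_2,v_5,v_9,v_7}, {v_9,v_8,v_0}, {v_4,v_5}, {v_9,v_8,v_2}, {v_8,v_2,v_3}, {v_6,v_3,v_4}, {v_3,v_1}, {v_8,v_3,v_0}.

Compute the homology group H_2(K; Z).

Order the vertices as v_0 < v_1 < v_2 < v_3 < v_4 < v_5 < v_6 < v_7 < v_8 < v_9. Listing each simplex with vertices in this order, K has dimension 3 with simplices:

  0-simplices (10): [v_0], [v_1], [v_2], [v_3], [v_4], [v_5], [v_6], [v_7], [v_8], [v_9]
  1-simplices (22): (22 of them)
  2-simplices (11): (11 of them)
  3-simplices (1): [v_2,v_5,v_7,v_9]

Hence C_0 ≅ Z^10, C_1 ≅ Z^22, C_2 ≅ Z^11, C_3 ≅ Z^1.

The boundary map ∂_1: C_1 → C_0 sends each edge [p,q] (with p < q) to q − p.
The 10×22 boundary matrix has rank 9 and Smith normal form diag(1,1,1,1,1,1,1,1,1).

Boundary ∂_2: C_2 → C_1 maps a triangle to the signed sum of its edges. For instance
  ∂[v_0,v_8,v_9] = [v_8,v_9] − [v_0,v_9] + [v_0,v_8],
  ∂[v_1,v_5,v_9] = [v_5,v_9] − [v_1,v_9] + [v_1,v_5].
The 22×11 boundary matrix has rank 10 and Smith normal form diag(1,1,1,1,1,1,1,1,1,1).

The boundary map ∂_3: C_3 → C_2 sends each 3-simplex σ to the alternating sum Σ_i (−1)^i (σ with its i-th vertex removed). For instance
  ∂[v_2,v_5,v_7,v_9] = [v_5,v_7,v_9] − [v_2,v_7,v_9] + [v_2,v_5,v_9] − [v_2,v_5,v_7].
As a 11×1 matrix over Z this has rank 1, with invariant factors (1).

Reading off H_k = ker ∂_k / im ∂_{k+1}:

  H_2: rank ker ∂_2 − rank ∂_3 = (11 − 10) − 1 = 0, and the invariant factors of ∂_3 are all 1, so H_2 = 0.

H_2 ≅ 0.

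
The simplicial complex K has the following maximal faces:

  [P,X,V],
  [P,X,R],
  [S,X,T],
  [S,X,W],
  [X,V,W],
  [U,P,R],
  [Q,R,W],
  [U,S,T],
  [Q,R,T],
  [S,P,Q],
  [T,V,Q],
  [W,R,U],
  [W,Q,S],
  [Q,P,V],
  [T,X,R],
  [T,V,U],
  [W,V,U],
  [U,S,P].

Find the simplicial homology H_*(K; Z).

Order the vertices as P < Q < R < S < T < U < V < W < X. Listing each simplex with vertices in this order, K has dimension 2 with simplices:

  0-simplices (9): P, Q, R, S, T, U, V, W, X
  1-simplices (27): PQ, PR, PS, PU, PV, PX, QR, QS, QT, QV, QW, RT, RU, RW, RX, ST, SU, SW, SX, TU, TV, TX, UV, UW, VW, VX, WX
  2-simplices (18): PQS, PQV, PRU, PRX, PSU, PVX, QRT, QRW, QSW, QTV, RTX, RUW, STU, STX, SWX, TUV, UVW, VWX

Hence C_0 ≅ Z^9, C_1 ≅ Z^27, C_2 ≅ Z^18.

∂_1: C_1 → C_0 sends each edge [p,q] (with p < q) to q − p. For instance
  ∂PX = X − P.
This gives a 9×27 integer matrix of rank 8; reducing to Smith normal form yields diagonal entries (1,1,1,1,1,1,1,1).

Boundary ∂_2: C_2 → C_1 maps a triangle to the signed sum of its edges. For instance
  ∂QTV = TV − QV + QT,
  ∂QSW = SW − QW + QS.
As a 27×18 matrix over Z this has rank 17, with invariant factors (1,1,1,1,1,1,1,1,1,1,1,1,1,1,1,1,1).

From H_k ≅ ker(∂_k) / im(∂_{k+1}) we obtain:

  H_0: rank C_0 − rank ∂_1 = 9 − 8 = 1, and the invariant factors of ∂_1 are all 1, so H_0 ≅ Z.
  H_1: rank ker ∂_1 − rank ∂_2 = (27 − 8) − 17 = 2, and the invariant factors of ∂_2 are all 1, so H_1 ≅ Z^2.
  H_2: rank ker ∂_2 − rank ∂_3 = (18 − 17) − 0 = 1, and there is no ∂_3, so H_2 ≅ Z.

H_0 ≅ Z,  H_1 ≅ Z^2,  H_2 ≅ Z.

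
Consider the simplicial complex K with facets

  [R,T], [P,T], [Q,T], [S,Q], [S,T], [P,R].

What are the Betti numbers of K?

Fix the vertex order P < Q < R < S < T and write every simplex with vertices in increasing order. Then dim K = 1 and the simplices of K are:

  0-simplices (5): P, Q, R, S, T
  1-simplices (6): PR, PT, QS, QT, RT, ST

giving chain groups C_0 ≅ Z^5, C_1 ≅ Z^6.

∂_1: C_1 → C_0 maps an edge to its endpoints' difference, ∂[p,q] = q − p.
As a 5×6 matrix over Z this has rank 4, with invariant factors (1,1,1,1).

Reading off H_k = ker ∂_k / im ∂_{k+1}:

  H_0: rank C_0 − rank ∂_1 = 5 − 4 = 1, and the invariant factors of ∂_1 are all 1, so H_0 = Z.
  H_1: rank ker ∂_1 − rank ∂_2 = (6 − 4) − 0 = 2, and there is no ∂_2, so H_1 = Z^2.

As a check, the Euler characteristic is 5 − 6 = -1, which agrees with 1 − 2 = -1.

Hence the Betti numbers are b_0 = 1, b_1 = 2.

b_0 = 1, b_1 = 2.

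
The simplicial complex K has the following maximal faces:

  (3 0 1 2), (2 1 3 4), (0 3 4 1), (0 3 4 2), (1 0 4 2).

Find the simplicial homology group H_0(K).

Order the vertices as 0 < 1 < 2 < 3 < 4. Listing each simplex with vertices in this order, K has dimension 3 with simplices:

  0-simplices (5): [0], [1], [2], [3], [4]
  1-simplices (10): [0,1], [0,2], [0,3], [0,4], [1,2], [1,3], [1,4], [2,3], [2,4], [3,4]
  2-simplices (10): [0,1,2], [0,1,3], [0,1,4], [0,2,3], [0,2,4], [0,3,4], [1,2,3], [1,2,4], [1,3,4], [2,3,4]
  3-simplices (5): [0,1,2,3], [0,1,2,4], [0,1,3,4], [0,2,3,4], [1,2,3,4]

giving chain groups C_0 ≅ Z^5, C_1 ≅ Z^10, C_2 ≅ Z^10, C_3 ≅ Z^5.

Boundary ∂_1: C_1 → C_0 maps an edge to its endpoints' difference, ∂[p,q] = q − p. For instance
  ∂[0,3] = [3] − [0].
The resulting 5×10 matrix has rank 4, and its Smith normal form has invariant factors (1,1,1,1).

The boundary map ∂_2: C_2 → C_1 sends each 2-simplex [p,q,r] to [q,r] − [p,r] + [p,q]. For instance
  ∂[1,3,4] = [3,4] − [1,4] + [1,3],
  ∂[1,2,3] = [2,3] − [1,3] + [1,2].
The 10×10 boundary matrix has rank 6 and Smith normal form diag(1,1,1,1,1,1).

∂_3: C_3 → C_2 sends each 3-simplex σ to the alternating sum Σ_i (−1)^i (σ with its i-th vertex removed). For instance
  ∂[1,2,3,4] = [2,3,4] − [1,3,4] + [1,2,4] − [1,2,3],
  ∂[0,2,3,4] = [2,3,4] − [0,3,4] + [0,2,4] − [0,2,3].
The resulting 10×5 matrix has rank 4, and its Smith normal form has invariant factors (1,1,1,1).

Now H_k = ker ∂_k / im ∂_{k+1}, so:

  H_0: rank C_0 − rank ∂_1 = 5 − 4 = 1, and the invariant factors of ∂_1 are all 1, so H_0 ≅ Z.

H_0 ≅ Z.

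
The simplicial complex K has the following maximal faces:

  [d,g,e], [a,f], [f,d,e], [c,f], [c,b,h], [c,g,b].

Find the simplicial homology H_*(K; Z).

K has 8 vertices, 12 edges, 4 triangles.
rank ∂_0 = 0, rank ∂_1 = 7 ⇒ b_0 = 8 − 0 − 7 = 1; all invariant factors of ∂_1 are 1 so no torsion. So H_0 = Z.
rank ∂_1 = 7, rank ∂_2 = 4 ⇒ b_1 = 12 − 7 − 4 = 1; all invariant factors of ∂_2 are 1 so no torsion. So H_1 = Z.
rank ∂_2 = 4, rank ∂_3 = 0 ⇒ b_2 = 4 − 4 − 0 = 0. So H_2 = 0.

H_0 ≅ Z,  H_1 ≅ Z,  H_2 = 0.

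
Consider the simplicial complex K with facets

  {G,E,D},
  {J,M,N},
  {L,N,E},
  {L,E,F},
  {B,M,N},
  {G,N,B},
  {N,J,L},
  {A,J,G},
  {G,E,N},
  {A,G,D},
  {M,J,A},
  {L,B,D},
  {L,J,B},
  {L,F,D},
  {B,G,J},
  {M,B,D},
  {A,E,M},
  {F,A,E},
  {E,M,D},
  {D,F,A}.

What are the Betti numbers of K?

b_0 = 1, b_1 = 1, b_2 = 0.

We work with the vertex ordering A < B < D < E < F < G < J < L < M < N. The simplices of K, each written with vertices in increasing order, are:

  0-simplices (10): A, B, D, E, F, G, J, L, M, N
  1-simplices (30): AD, AE, AF, AG, AJ, AM, BD, BG, BJ, BL, BM, BN, DE, DF, DG, DL, DM, EF, EG, EL, EM, EN, FL, GJ, GN, JL, JM, JN, LN, MN
  2-simplices (20): ADF, ADG, AEF, AEM, AGJ, AJM, BDL, BDM, BGJ, BGN, BJL, BMN, DEG, DEM, DFL, EFL, EGN, ELN, JLN, JMN

so the chain groups are C_0 ≅ Z^10, C_1 ≅ Z^30, C_2 ≅ Z^20.

The boundary map ∂_1: C_1 → C_0 sends each edge [p,q] (with p < q) to q − p.
The 10×30 boundary matrix has rank 9 and Smith normal form diag(1,1,1,1,1,1,1,1,1).

∂_2: C_2 → C_1 sends each 2-simplex [p,q,r] to [q,r] − [p,r] + [p,q]. For instance
  ∂ADG = DG − AG + AD,
  ∂BMN = MN − BN + BM.
As a 30×20 matrix over Z this has rank 20, with invariant factors (1,1,1,1,1,1,1,1,1,1,1,1,1,1,1,1,1,1,1,2).

Computing H_k = (kernel of ∂_k) / (image of ∂_{k+1}):

  H_0: rank C_0 − rank ∂_1 = 10 − 9 = 1, and the invariant factors of ∂_1 are all 1, so H_0 = Z.
  H_1: rank ker ∂_1 − rank ∂_2 = (30 − 9) − 20 = 1, and ∂_2 has invariant factor 2 > 1, so H_1 = Z ⊕ Z/2.
  H_2: rank ker ∂_2 − rank ∂_3 = (20 − 20) − 0 = 0, and there is no ∂_3, so H_2 = 0.

Hence the Betti numbers are b_0 = 1, b_1 = 1, b_2 = 0.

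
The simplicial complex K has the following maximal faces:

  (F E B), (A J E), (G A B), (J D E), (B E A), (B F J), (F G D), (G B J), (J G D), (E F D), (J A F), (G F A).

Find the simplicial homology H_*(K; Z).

Fix the vertex order A < B < D < E < F < G < J and write every simplex with vertices in increasing order. Then dim K = 2 and the simplices of K are:

  0-simplices (7): A, B, D, E, F, G, J
  1-simplices (18): AB, AE, AF, AG, AJ, BE, BF, BG, BJ, DE, DF, DG, DJ, EF, EJ, FG, FJ, GJ
  2-simplices (12): ABE, ABG, AEJ, AFG, AFJ, BEF, BFJ, BGJ, DEF, DEJ, DFG, DGJ

Hence C_0 ≅ Z^7, C_1 ≅ Z^18, C_2 ≅ Z^12.

Boundary ∂_1: C_1 → C_0 maps an edge to its endpoints' difference, ∂[p,q] = q − p. For instance
  ∂AG = G − A.
The 7×18 boundary matrix has rank 6 and Smith normal form diag(1,1,1,1,1,1).

The boundary map ∂_2: C_2 → C_1 sends each 2-simplex [p,q,r] to [q,r] − [p,r] + [p,q]. For instance
  ∂BFJ = FJ − BJ + BF,
  ∂DFG = FG − DG + DF.
The 18×12 boundary matrix has rank 12 and Smith normal form diag(1,1,1,1,1,1,1,1,1,1,1,2).

Reading off H_k = ker ∂_k / im ∂_{k+1}:

  H_0: rank C_0 − rank ∂_1 = 7 − 6 = 1, and the invariant factors of ∂_1 are all 1, so H_0 ≅ Z.
  H_1: rank ker ∂_1 − rank ∂_2 = (18 − 6) − 12 = 0, and ∂_2 has invariant factor 2 > 1, so H_1 ≅ Z/2.
  H_2: rank ker ∂_2 − rank ∂_3 = (12 − 12) − 0 = 0, and there is no ∂_3, so H_2 ≅ 0.

As a check, the Euler characteristic is 7 − 18 + 12 = 1, which agrees with 1 − 0 + 0 = 1.
(K is a triangulation of the real projective plane RP^2.)

H_0 ≅ Z,  H_1 ≅ Z/2,  H_2 = 0.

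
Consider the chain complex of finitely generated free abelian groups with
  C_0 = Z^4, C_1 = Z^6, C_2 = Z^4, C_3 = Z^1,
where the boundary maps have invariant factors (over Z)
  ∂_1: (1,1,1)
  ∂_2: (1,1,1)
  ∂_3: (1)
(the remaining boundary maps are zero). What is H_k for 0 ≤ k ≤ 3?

H_0: b_0 = 4 − 0 − 3 = 1; torsion from ∂_1 factors > 1: none. So H_0 ≅ Z.
H_1: b_1 = 6 − 3 − 3 = 0; torsion from ∂_2 factors > 1: none. So H_1 ≅ 0.
H_2: b_2 = 4 − 3 − 1 = 0; torsion from ∂_3 factors > 1: none. So H_2 ≅ 0.
H_3: b_3 = 1 − 1 − 0 = 0; torsion from ∂_4 factors > 1: none. So H_3 ≅ 0.

H_0 ≅ Z,  H_1 = 0,  H_2 = 0,  H_3 = 0.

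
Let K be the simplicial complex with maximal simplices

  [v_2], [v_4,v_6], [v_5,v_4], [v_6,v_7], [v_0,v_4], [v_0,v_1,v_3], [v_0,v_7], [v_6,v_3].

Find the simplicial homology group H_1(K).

H_1 = Z^2.

Order the vertices as v_0 < v_1 < v_2 < v_3 < v_4 < v_5 < v_6 < v_7. Listing each simplex with vertices in this order, K has dimension 2 with simplices:

  0-simplices (8): [v_0], [v_1], [v_2], [v_3], [v_4], [v_5], [v_6], [v_7]
  1-simplices (9): [v_0,v_1], [v_0,v_3], [v_0,v_4], [v_0,v_7], [v_1,v_3], [v_3,v_6], [v_4,v_5], [v_4,v_6], [v_6,v_7]
  2-simplices (1): [v_0,v_1,v_3]

Hence C_0 ≅ Z^8, C_1 ≅ Z^9, C_2 ≅ Z^1.

Boundary ∂_1: C_1 → C_0 sends each edge [p,q] (with p < q) to q − p.
The resulting 8×9 matrix has rank 6, and its Smith normal form has invariant factors (1,1,1,1,1,1).

∂_2: C_2 → C_1 acts by ∂[p,q,r] = [q,r] − [p,r] + [p,q]. For instance
  ∂[v_0,v_1,v_3] = [v_1,v_3] − [v_0,v_3] + [v_0,v_1].
As a 9×1 matrix over Z this has rank 1, with invariant factors (1).

Computing H_k = (kernel of ∂_k) / (image of ∂_{k+1}):

  H_1: rank ker ∂_1 − rank ∂_2 = (9 − 6) − 1 = 2, and the invariant factors of ∂_2 are all 1, so H_1 = Z^2.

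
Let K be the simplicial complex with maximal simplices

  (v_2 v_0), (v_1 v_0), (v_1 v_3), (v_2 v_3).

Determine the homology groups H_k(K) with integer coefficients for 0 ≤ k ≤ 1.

Fix the vertex order v_0 < v_1 < v_2 < v_3 and write every simplex with vertices in increasing order. Then dim K = 1 and the simplices of K are:

  0-simplices (4): [v_0], [v_1], [v_2], [v_3]
  1-simplices (4): [v_0,v_1], [v_0,v_2], [v_1,v_3], [v_2,v_3]

giving chain groups C_0 ≅ Z^4, C_1 ≅ Z^4.

Boundary ∂_1: C_1 → C_0 maps an edge to its endpoints' difference, ∂[p,q] = q − p.
This gives a 4×4 integer matrix of rank 3; reducing to Smith normal form yields diagonal entries (1,1,1).

Now H_k = ker ∂_k / im ∂_{k+1}, so:

  H_0: rank C_0 − rank ∂_1 = 4 − 3 = 1, and the invariant factors of ∂_1 are all 1, so H_0 ≅ Z.
  H_1: rank ker ∂_1 − rank ∂_2 = (4 − 3) − 0 = 1, and there is no ∂_2, so H_1 ≅ Z.

(K is a triangulation of the circle S^1.)

H_0 ≅ Z,  H_1 ≅ Z.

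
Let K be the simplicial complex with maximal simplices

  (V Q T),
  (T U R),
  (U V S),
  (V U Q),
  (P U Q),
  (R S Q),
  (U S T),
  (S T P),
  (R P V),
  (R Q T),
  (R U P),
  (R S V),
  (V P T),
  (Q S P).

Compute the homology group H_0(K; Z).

H_0 ≅ Z.

Fix the vertex order P < Q < R < S < T < U < V and write every simplex with vertices in increasing order. Then dim K = 2 and the simplices of K are:

  0-simplices (7): P, Q, R, S, T, U, V
  1-simplices (21): PQ, PR, PS, PT, PU, PV, QR, QS, QT, QU, QV, RS, RT, RU, RV, ST, SU, SV, TU, TV, UV
  2-simplices (14): PQS, PQU, PRU, PRV, PST, PTV, QRS, QRT, QTV, QUV, RSV, RTU, STU, SUV

giving chain groups C_0 ≅ Z^7, C_1 ≅ Z^21, C_2 ≅ Z^14.

The boundary map ∂_1: C_1 → C_0 sends each edge [p,q] (with p < q) to q − p. For instance
  ∂TU = U − T.
The 7×21 boundary matrix has rank 6 and Smith normal form diag(1,1,1,1,1,1).

Boundary ∂_2: C_2 → C_1 maps a triangle to the signed sum of its edges. For instance
  ∂RTU = TU − RU + RT,
  ∂SUV = UV − SV + SU.
The resulting 21×14 matrix has rank 13, and its Smith normal form has invariant factors (1,1,1,1,1,1,1,1,1,1,1,1,1).

Reading off H_k = ker ∂_k / im ∂_{k+1}:

  H_0: rank C_0 − rank ∂_1 = 7 − 6 = 1, and the invariant factors of ∂_1 are all 1, so H_0 ≅ Z.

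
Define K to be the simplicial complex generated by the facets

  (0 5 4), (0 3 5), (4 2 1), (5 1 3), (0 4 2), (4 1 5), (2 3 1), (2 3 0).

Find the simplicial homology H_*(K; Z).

K has 6 vertices, 12 edges, 8 triangles.
rank ∂_0 = 0, rank ∂_1 = 5 ⇒ b_0 = 6 − 0 − 5 = 1; all invariant factors of ∂_1 are 1 so no torsion. So H_0 ≅ Z.
rank ∂_1 = 5, rank ∂_2 = 7 ⇒ b_1 = 12 − 5 − 7 = 0; all invariant factors of ∂_2 are 1 so no torsion. So H_1 ≅ 0.
rank ∂_2 = 7, rank ∂_3 = 0 ⇒ b_2 = 8 − 7 − 0 = 1. So H_2 ≅ Z.

H_0 ≅ Z,  H_1 = 0,  H_2 ≅ Z.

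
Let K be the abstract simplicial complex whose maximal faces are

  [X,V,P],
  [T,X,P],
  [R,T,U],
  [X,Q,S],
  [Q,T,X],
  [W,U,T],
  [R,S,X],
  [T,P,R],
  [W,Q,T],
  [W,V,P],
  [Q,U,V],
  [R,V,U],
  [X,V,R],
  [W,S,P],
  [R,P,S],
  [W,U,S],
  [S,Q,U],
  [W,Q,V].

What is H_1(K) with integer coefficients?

H_1 ≅ Z ⊕ Z_2.

Fix the vertex order P < Q < R < S < T < U < V < W < X and write every simplex with vertices in increasing order. Then dim K = 2 and the simplices of K are:

  0-simplices (9): P, Q, R, S, T, U, V, W, X
  1-simplices (27): PR, PS, PT, PV, PW, PX, QS, QT, QU, QV, QW, QX, RS, RT, RU, RV, RX, SU, SW, SX, TU, TW, TX, UV, UW, VW, VX
  2-simplices (18): PRS, PRT, PSW, PTX, PVW, PVX, QSU, QSX, QTW, QTX, QUV, QVW, RSX, RTU, RUV, RVX, SUW, TUW

giving chain groups C_0 ≅ Z^9, C_1 ≅ Z^27, C_2 ≅ Z^18.

Boundary ∂_1: C_1 → C_0 is given by ∂[p,q] = [q] − [p]. For instance
  ∂TW = W − T.
As a 9×27 matrix over Z this has rank 8, with invariant factors (1,1,1,1,1,1,1,1).

∂_2: C_2 → C_1 sends each 2-simplex [p,q,r] to [q,r] − [p,r] + [p,q]. For instance
  ∂QSU = SU − QU + QS,
  ∂PRT = RT − PT + PR.
As a 27×18 matrix over Z this has rank 18, with invariant factors (1,1,1,1,1,1,1,1,1,1,1,1,1,1,1,1,1,2).

Now H_k = ker ∂_k / im ∂_{k+1}, so:

  H_1: rank ker ∂_1 − rank ∂_2 = (27 − 8) − 18 = 1, and ∂_2 has invariant factor 2 > 1, so H_1 = Z ⊕ Z_2.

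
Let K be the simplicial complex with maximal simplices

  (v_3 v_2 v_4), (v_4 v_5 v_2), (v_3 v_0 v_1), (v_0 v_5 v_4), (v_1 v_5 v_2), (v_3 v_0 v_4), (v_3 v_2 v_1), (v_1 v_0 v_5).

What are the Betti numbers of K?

b_0 = 1, b_1 = 0, b_2 = 1.

Fix the vertex order v_0 < v_1 < v_2 < v_3 < v_4 < v_5 and write every simplex with vertices in increasing order. Then dim K = 2 and the simplices of K are:

  0-simplices (6): [v_0], [v_1], [v_2], [v_3], [v_4], [v_5]
  1-simplices (12): [v_0,v_1], [v_0,v_3], [v_0,v_4], [v_0,v_5], [v_1,v_2], [v_1,v_3], [v_1,v_5], [v_2,v_3], [v_2,v_4], [v_2,v_5], [v_3,v_4], [v_4,v_5]
  2-simplices (8): [v_0,v_1,v_3], [v_0,v_1,v_5], [v_0,v_3,v_4], [v_0,v_4,v_5], [v_1,v_2,v_3], [v_1,v_2,v_5], [v_2,v_3,v_4], [v_2,v_4,v_5]

Hence C_0 ≅ Z^6, C_1 ≅ Z^12, C_2 ≅ Z^8.

Boundary ∂_1: C_1 → C_0 maps an edge to its endpoints' difference, ∂[p,q] = q − p.
As a 6×12 matrix over Z this has rank 5, with invariant factors (1,1,1,1,1).

The boundary map ∂_2: C_2 → C_1 sends each 2-simplex [p,q,r] to [q,r] − [p,r] + [p,q]. For instance
  ∂[v_0,v_1,v_5] = [v_1,v_5] − [v_0,v_5] + [v_0,v_1],
  ∂[v_1,v_2,v_3] = [v_2,v_3] − [v_1,v_3] + [v_1,v_2].
This gives a 12×8 integer matrix of rank 7; reducing to Smith normal form yields diagonal entries (1,1,1,1,1,1,1).

Computing H_k = (kernel of ∂_k) / (image of ∂_{k+1}):

  H_0: rank C_0 − rank ∂_1 = 6 − 5 = 1, and the invariant factors of ∂_1 are all 1, so H_0 = Z.
  H_1: rank ker ∂_1 − rank ∂_2 = (12 − 5) − 7 = 0, and the invariant factors of ∂_2 are all 1, so H_1 = 0.
  H_2: rank ker ∂_2 − rank ∂_3 = (8 − 7) − 0 = 1, and there is no ∂_3, so H_2 = Z.

As a check, the Euler characteristic is 6 − 12 + 8 = 2, which agrees with 1 − 0 + 1 = 2.

Hence the Betti numbers are b_0 = 1, b_1 = 0, b_2 = 1.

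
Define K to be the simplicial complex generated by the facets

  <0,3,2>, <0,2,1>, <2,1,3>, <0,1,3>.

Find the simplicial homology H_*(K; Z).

H_0 = Z,  H_1 = 0,  H_2 = Z.

We work with the vertex ordering 0 < 1 < 2 < 3. The simplices of K, each written with vertices in increasing order, are:

  0-simplices (4): [0], [1], [2], [3]
  1-simplices (6): [0,1], [0,2], [0,3], [1,2], [1,3], [2,3]
  2-simplices (4): [0,1,2], [0,1,3], [0,2,3], [1,2,3]

so the chain groups are C_0 ≅ Z^4, C_1 ≅ Z^6, C_2 ≅ Z^4.

Boundary ∂_1: C_1 → C_0 maps an edge to its endpoints' difference, ∂[p,q] = q − p. For instance
  ∂[0,1] = [1] − [0].
The 4×6 boundary matrix has rank 3 and Smith normal form diag(1,1,1).

∂_2: C_2 → C_1 maps a triangle to the signed sum of its edges. For instance
  ∂[1,2,3] = [2,3] − [1,3] + [1,2],
  ∂[0,1,3] = [1,3] − [0,3] + [0,1].
This gives a 6×4 integer matrix of rank 3; reducing to Smith normal form yields diagonal entries (1,1,1).

Now H_k = ker ∂_k / im ∂_{k+1}, so:

  H_0: rank C_0 − rank ∂_1 = 4 − 3 = 1, and the invariant factors of ∂_1 are all 1, so H_0 = Z.
  H_1: rank ker ∂_1 − rank ∂_2 = (6 − 3) − 3 = 0, and the invariant factors of ∂_2 are all 1, so H_1 = 0.
  H_2: rank ker ∂_2 − rank ∂_3 = (4 − 3) − 0 = 1, and there is no ∂_3, so H_2 = Z.

As a check, the Euler characteristic is 4 − 6 + 4 = 2, which agrees with 1 − 0 + 1 = 2.
(K is a triangulation of the 2-sphere S^2.)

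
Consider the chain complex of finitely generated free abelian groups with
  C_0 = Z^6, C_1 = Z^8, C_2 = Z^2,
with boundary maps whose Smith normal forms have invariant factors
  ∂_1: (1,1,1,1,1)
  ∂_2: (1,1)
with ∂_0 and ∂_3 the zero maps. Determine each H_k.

H_0 = Z,  H_1 = Z,  H_2 = 0.

H_0: b_0 = 6 − 0 − 5 = 1; torsion from ∂_1 factors > 1: none. So H_0 = Z.
H_1: b_1 = 8 − 5 − 2 = 1; torsion from ∂_2 factors > 1: none. So H_1 = Z.
H_2: b_2 = 2 − 2 − 0 = 0; torsion from ∂_3 factors > 1: none. So H_2 = 0.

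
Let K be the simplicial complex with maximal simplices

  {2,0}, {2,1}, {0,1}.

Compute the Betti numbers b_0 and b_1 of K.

b_0 = 1, b_1 = 1.

Fix the vertex order 0 < 1 < 2 and write every simplex with vertices in increasing order. Then dim K = 1 and the simplices of K are:

  0-simplices (3): [0], [1], [2]
  1-simplices (3): [0,1], [0,2], [1,2]

Hence C_0 ≅ Z^3, C_1 ≅ Z^3.

Boundary ∂_1: C_1 → C_0 sends each edge [p,q] (with p < q) to q − p.
This gives a 3×3 integer matrix of rank 2; reducing to Smith normal form yields diagonal entries (1,1).

Reading off H_k = ker ∂_k / im ∂_{k+1}:

  H_0: rank C_0 − rank ∂_1 = 3 − 2 = 1, and the invariant factors of ∂_1 are all 1, so H_0 ≅ Z.
  H_1: rank ker ∂_1 − rank ∂_2 = (3 − 2) − 0 = 1, and there is no ∂_2, so H_1 ≅ Z.

As a check, the Euler characteristic is 3 − 3 = 0, which agrees with 1 − 1 = 0.

Hence the Betti numbers are b_0 = 1, b_1 = 1.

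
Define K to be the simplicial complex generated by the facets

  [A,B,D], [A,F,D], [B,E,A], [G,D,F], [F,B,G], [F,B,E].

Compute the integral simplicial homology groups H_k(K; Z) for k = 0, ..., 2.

H_0 = Z,  H_1 = Z,  H_2 = 0.

Order the vertices as A < B < D < E < F < G. Listing each simplex with vertices in this order, K has dimension 2 with simplices:

  0-simplices (6): A, B, D, E, F, G
  1-simplices (12): AB, AD, AE, AF, BD, BE, BF, BG, DF, DG, EF, FG
  2-simplices (6): ABD, ABE, ADF, BEF, BFG, DFG

Hence C_0 ≅ Z^6, C_1 ≅ Z^12, C_2 ≅ Z^6.

The boundary map ∂_1: C_1 → C_0 is given by ∂[p,q] = [q] − [p].
The resulting 6×12 matrix has rank 5, and its Smith normal form has invariant factors (1,1,1,1,1).

∂_2: C_2 → C_1 acts by ∂[p,q,r] = [q,r] − [p,r] + [p,q]. For instance
  ∂BFG = FG − BG + BF,
  ∂BEF = EF − BF + BE.
This gives a 12×6 integer matrix of rank 6; reducing to Smith normal form yields diagonal entries (1,1,1,1,1,1).

Reading off H_k = ker ∂_k / im ∂_{k+1}:

  H_0: rank C_0 − rank ∂_1 = 6 − 5 = 1, and the invariant factors of ∂_1 are all 1, so H_0 = Z.
  H_1: rank ker ∂_1 − rank ∂_2 = (12 − 5) − 6 = 1, and the invariant factors of ∂_2 are all 1, so H_1 = Z.
  H_2: rank ker ∂_2 − rank ∂_3 = (6 − 6) − 0 = 0, and there is no ∂_3, so H_2 = 0.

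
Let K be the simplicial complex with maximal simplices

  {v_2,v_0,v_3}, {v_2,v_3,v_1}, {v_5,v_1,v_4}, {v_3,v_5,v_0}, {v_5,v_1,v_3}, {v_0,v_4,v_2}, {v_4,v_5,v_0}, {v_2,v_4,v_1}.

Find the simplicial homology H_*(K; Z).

Fix the vertex order v_0 < v_1 < v_2 < v_3 < v_4 < v_5 and write every simplex with vertices in increasing order. Then dim K = 2 and the simplices of K are:

  0-simplices (6): [v_0], [v_1], [v_2], [v_3], [v_4], [v_5]
  1-simplices (12): [v_0,v_2], [v_0,v_3], [v_0,v_4], [v_0,v_5], [v_1,v_2], [v_1,v_3], [v_1,v_4], [v_1,v_5], [v_2,v_3], [v_2,v_4], [v_3,v_5], [v_4,v_5]
  2-simplices (8): [v_0,v_2,v_3], [v_0,v_2,v_4], [v_0,v_3,v_5], [v_0,v_4,v_5], [v_1,v_2,v_3], [v_1,v_2,v_4], [v_1,v_3,v_5], [v_1,v_4,v_5]

Hence C_0 ≅ Z^6, C_1 ≅ Z^12, C_2 ≅ Z^8.

∂_1: C_1 → C_0 maps an edge to its endpoints' difference, ∂[p,q] = q − p.
The resulting 6×12 matrix has rank 5, and its Smith normal form has invariant factors (1,1,1,1,1).

The boundary map ∂_2: C_2 → C_1 acts by ∂[p,q,r] = [q,r] − [p,r] + [p,q]. For instance
  ∂[v_0,v_2,v_3] = [v_2,v_3] − [v_0,v_3] + [v_0,v_2],
  ∂[v_0,v_3,v_5] = [v_3,v_5] − [v_0,v_5] + [v_0,v_3].
The 12×8 boundary matrix has rank 7 and Smith normal form diag(1,1,1,1,1,1,1).

Reading off H_k = ker ∂_k / im ∂_{k+1}:

  H_0: rank C_0 − rank ∂_1 = 6 − 5 = 1, and the invariant factors of ∂_1 are all 1, so H_0 ≅ Z.
  H_1: rank ker ∂_1 − rank ∂_2 = (12 − 5) − 7 = 0, and the invariant factors of ∂_2 are all 1, so H_1 ≅ 0.
  H_2: rank ker ∂_2 − rank ∂_3 = (8 − 7) − 0 = 1, and there is no ∂_3, so H_2 ≅ Z.

H_0 ≅ Z,  H_1 = 0,  H_2 ≅ Z.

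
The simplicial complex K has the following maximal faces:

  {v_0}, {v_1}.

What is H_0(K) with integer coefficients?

H_0 ≅ Z^2.

Order the vertices as v_0 < v_1. Listing each simplex with vertices in this order, K has dimension 0 with simplices:

  0-simplices (2): [v_0], [v_1]

giving chain groups C_0 ≅ Z^2.

Computing H_k = (kernel of ∂_k) / (image of ∂_{k+1}):

  H_0: rank C_0 − rank ∂_1 = 2 − 0 = 2, and there is no ∂_1, so H_0 = Z^2.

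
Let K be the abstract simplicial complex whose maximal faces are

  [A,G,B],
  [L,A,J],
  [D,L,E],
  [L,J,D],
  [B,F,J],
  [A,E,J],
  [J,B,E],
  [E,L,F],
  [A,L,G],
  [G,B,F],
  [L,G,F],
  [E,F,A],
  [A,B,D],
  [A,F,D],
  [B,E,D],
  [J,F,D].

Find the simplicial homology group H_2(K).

H_2 ≅ Z.

Fix the vertex order A < B < D < E < F < G < J < L and write every simplex with vertices in increasing order. Then dim K = 2 and the simplices of K are:

  0-simplices (8): A, B, D, E, F, G, J, L
  1-simplices (24): AB, AD, AE, AF, AG, AJ, AL, BD, BE, BF, BG, BJ, DE, DF, DJ, DL, EF, EJ, EL, FG, FJ, FL, GL, JL
  2-simplices (16): ABD, ABG, ADF, AEF, AEJ, AGL, AJL, BDE, BEJ, BFG, BFJ, DEL, DFJ, DJL, EFL, FGL

Hence C_0 ≅ Z^8, C_1 ≅ Z^24, C_2 ≅ Z^16.

Boundary ∂_1: C_1 → C_0 is given by ∂[p,q] = [q] − [p]. For instance
  ∂BD = D − B.
The 8×24 boundary matrix has rank 7 and Smith normal form diag(1,1,1,1,1,1,1).

The boundary map ∂_2: C_2 → C_1 maps a triangle to the signed sum of its edges. For instance
  ∂ABD = BD − AD + AB,
  ∂DFJ = FJ − DJ + DF.
As a 24×16 matrix over Z this has rank 15, with invariant factors (1,1,1,1,1,1,1,1,1,1,1,1,1,1,1).

Now H_k = ker ∂_k / im ∂_{k+1}, so:

  H_2: rank ker ∂_2 − rank ∂_3 = (16 − 15) − 0 = 1, and there is no ∂_3, so H_2 ≅ Z.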